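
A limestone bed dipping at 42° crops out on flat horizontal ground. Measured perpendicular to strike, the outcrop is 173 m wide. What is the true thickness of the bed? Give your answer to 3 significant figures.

True thickness t = w · sin(dip) = 173 × sin 42°
t = 173 × 0.6691 = 115.760 m

116 m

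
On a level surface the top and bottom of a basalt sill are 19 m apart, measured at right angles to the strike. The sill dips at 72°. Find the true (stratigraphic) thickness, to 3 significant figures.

True thickness t = w · sin(dip) = 19 × sin 72°
t = 19 × 0.9511 = 18.070 m

18.1 m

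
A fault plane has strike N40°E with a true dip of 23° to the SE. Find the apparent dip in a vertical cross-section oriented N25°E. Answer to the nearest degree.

The section lies 15° from the strike.
tan(apparent dip) = tan 23° · sin 15° = 0.1099
apparent dip = arctan 0.1099 = 6.27°

6°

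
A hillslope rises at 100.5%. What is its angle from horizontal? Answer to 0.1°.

45.1°

tan θ = 100.5/100 = 1.0050
θ = arctan(1.0050) = 45.14°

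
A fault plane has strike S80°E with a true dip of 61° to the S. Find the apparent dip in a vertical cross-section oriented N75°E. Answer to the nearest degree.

The section lies 25° from the strike.
tan α = tan 61° × sin 25° = 1.8040 × 0.4226 = 0.7624
apparent dip = arctan 0.7624 = 37.32°

37°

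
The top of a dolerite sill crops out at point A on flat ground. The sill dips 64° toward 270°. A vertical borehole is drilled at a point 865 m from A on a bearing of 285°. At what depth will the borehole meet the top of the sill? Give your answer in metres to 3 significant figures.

1710 m

The hole lies 15° from the dip direction, so the down-dip offset is 865 × cos 15° = 835.53 m.
Depth = down-dip offset × tan(dip) = 835.53 × tan 64° = 835.53 × 2.0503
Depth = 1713.08 m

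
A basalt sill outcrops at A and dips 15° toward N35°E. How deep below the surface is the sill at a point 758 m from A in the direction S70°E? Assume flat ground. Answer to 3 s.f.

52.6 m

The hole lies 75° from the dip direction, so the down-dip offset is 758 × cos 75° = 196.18 m.
Depth = down-dip offset × tan(dip) = 196.18 × tan 15° = 196.18 × 0.2679
Depth = 52.57 m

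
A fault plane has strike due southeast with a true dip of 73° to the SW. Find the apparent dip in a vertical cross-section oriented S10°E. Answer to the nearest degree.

Angle between strike (due southeast) and section (S10°E): β = 35°.
tan(apparent dip) = tan 73° · sin 35° = 1.8761
apparent dip = arctan 1.8761 = 61.94°

62°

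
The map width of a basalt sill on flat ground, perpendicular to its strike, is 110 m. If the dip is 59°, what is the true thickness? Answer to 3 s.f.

94.3 m

True thickness t = w · sin(dip) = 110 × sin 59°
t = 110 × 0.8572 = 94.288 m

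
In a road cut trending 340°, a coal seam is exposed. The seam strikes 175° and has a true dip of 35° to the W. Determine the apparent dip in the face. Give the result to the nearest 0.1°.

10.3°

The strike is 175° and the section trends 340°; the acute angle between them is β = 15°.
tan α = tan 35° × sin 15° = 0.7002 × 0.2588 = 0.1812
apparent dip = arctan 0.1812 = 10.27°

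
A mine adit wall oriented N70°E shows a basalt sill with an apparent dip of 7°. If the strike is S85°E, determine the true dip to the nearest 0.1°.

β = acute angle between strike S85°E and section N70°E = 25°.
tan(true dip) = tan 7° / sin 25° = 0.2905
δ = arctan(0.2905) = 16.20°

16.2°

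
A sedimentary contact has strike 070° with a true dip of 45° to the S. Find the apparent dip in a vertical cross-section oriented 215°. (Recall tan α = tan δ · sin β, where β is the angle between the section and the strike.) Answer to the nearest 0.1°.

29.8°

The section lies 35° from the strike.
tan α = tan 45° × sin 35° = 1.0000 × 0.5736 = 0.5736
apparent dip = arctan 0.5736 = 29.84°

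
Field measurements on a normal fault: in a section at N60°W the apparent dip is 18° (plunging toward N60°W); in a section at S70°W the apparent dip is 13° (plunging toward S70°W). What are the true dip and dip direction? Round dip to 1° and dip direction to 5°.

Each apparent-dip line lies in the plane. As unit vectors (x east, y north, z up), v₁ plunges 18°→N60°W and v₂ plunges 13°→S70°W.
n = v₁ × v₂ = (-0.210, 0.098, 0.710) (taken with n_z > 0).
tan δ = √(n_x²+n_y²)/n_z = 0.232/0.710, so δ = 18.1°.
Dip direction = atan2(-0.210, 0.098) = 295° (azimuth of n's horizontal projection).

true dip 18°, dip direction 295°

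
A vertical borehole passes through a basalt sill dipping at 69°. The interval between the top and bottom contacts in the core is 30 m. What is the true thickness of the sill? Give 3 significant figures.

10.8 m

True thickness t = h · cos(dip) = 30 × cos 69°
t = 30 × 0.3584 = 10.751 m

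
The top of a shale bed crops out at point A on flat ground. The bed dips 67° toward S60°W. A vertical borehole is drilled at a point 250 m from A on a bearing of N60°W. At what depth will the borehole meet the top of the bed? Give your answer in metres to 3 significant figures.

294 m

The hole lies 60° from the dip direction, so the down-dip offset is 250 × cos 60° = 125.00 m.
Depth = down-dip offset × tan(dip) = 125.00 × tan 67° = 125.00 × 2.3559
Depth = 294.48 m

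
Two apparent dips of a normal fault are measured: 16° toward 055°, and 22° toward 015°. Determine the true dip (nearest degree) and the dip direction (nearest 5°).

true dip 22°, dip direction 010°

The two traces are lines in the plane: v₁ = (sin 55°·cos 16°, cos 55°·cos 16°, −sin 16°), v₂ = (sin 15°·cos 22°, cos 15°·cos 22°, −sin 22°).
The plane normal is n = v₁ × v₂ ∝ (0.040, 0.229, 0.573).
Dip δ = arctan(|n_h|/n_z) = arctan(0.232/0.573) = 22.1°.
The horizontal component of n points toward azimuth atan2(n_x, n_y) = 10°, the dip direction.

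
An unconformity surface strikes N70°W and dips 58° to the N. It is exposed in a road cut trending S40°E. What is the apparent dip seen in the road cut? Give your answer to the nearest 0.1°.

The strike is N70°W and the section trends S40°E; the acute angle between them is β = 30°.
tan(apparent dip) = tan 58° · sin 30° = 0.8002
α = arctan(0.8002) = 38.67°

38.7°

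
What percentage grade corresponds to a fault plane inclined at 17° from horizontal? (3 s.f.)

30.6%

grade % = 100 × tan 17° = 100 × 0.3057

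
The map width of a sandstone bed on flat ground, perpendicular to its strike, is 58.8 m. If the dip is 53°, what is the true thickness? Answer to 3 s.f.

True thickness t = w · sin(dip) = 58.8 × sin 53°
t = 58.8 × 0.7986 = 46.960 m

47.0 m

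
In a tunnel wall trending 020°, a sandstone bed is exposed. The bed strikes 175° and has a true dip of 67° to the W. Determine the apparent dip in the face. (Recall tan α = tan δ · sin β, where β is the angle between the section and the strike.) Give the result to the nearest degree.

45°

The section lies 25° from the strike.
tan α = tan 67° × sin 25° = 2.3559 × 0.4226 = 0.9956
α = arctan(0.9956) = 44.87°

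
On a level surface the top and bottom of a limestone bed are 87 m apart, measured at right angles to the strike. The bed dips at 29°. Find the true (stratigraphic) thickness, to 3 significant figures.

42.2 m

True thickness t = w · sin(dip) = 87 × sin 29°
t = 87 × 0.4848 = 42.178 m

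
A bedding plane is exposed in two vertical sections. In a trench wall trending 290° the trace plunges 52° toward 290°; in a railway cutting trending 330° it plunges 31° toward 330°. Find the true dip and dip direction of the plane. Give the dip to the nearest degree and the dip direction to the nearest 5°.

Each apparent-dip line lies in the plane. As unit vectors (x east, y north, z up), v₁ plunges 52°→290° and v₂ plunges 31°→330°.
The plane normal is n = v₁ × v₂ ∝ (-0.477, -0.040, 0.339).
Dip δ = arctan(|n_h|/n_z) = arctan(0.478/0.339) = 54.6°.
Dip direction = atan2(-0.477, -0.040) = 265° (azimuth of n's horizontal projection).

true dip 55°, dip direction 265°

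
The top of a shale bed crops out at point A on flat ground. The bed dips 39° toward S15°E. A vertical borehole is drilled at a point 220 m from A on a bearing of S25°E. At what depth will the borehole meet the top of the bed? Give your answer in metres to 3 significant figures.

175 m

The hole lies 10° from the dip direction, so the down-dip offset is 220 × cos 10° = 216.66 m.
Depth = down-dip offset × tan(dip) = 216.66 × tan 39° = 216.66 × 0.8098
Depth = 175.45 m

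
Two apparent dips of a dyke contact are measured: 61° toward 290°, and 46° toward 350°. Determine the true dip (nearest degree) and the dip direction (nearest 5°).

The two traces are lines in the plane: v₁ = (sin 290°·cos 61°, cos 290°·cos 61°, −sin 61°), v₂ = (sin 350°·cos 46°, cos 350°·cos 46°, −sin 46°).
The plane normal is n = v₁ × v₂ ∝ (-0.479, 0.222, 0.292).
tan δ = √(n_x²+n_y²)/n_z = 0.528/0.292, so δ = 61.1°.
Dip direction = azimuth of (n_x, n_y) = atan2(-0.479, 0.222) = 295°.

true dip 61°, dip direction 295°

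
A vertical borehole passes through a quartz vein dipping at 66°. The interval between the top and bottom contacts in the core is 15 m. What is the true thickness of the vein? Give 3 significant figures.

6.10 m

True thickness t = h · cos(dip) = 15 × cos 66°
t = 15 × 0.4067 = 6.101 m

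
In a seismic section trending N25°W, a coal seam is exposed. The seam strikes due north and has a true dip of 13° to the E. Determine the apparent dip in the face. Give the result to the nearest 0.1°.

5.6°

The section lies 25° from the strike.
tan(apparent dip) = tan 13° · sin 25° = 0.0976
α = arctan(0.0976) = 5.57°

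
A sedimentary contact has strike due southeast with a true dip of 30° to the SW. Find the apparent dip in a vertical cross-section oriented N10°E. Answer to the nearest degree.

The section lies 55° from the strike.
tan(apparent dip) = tan 30° · sin 55° = 0.4729
α = arctan(0.4729) = 25.31°

25°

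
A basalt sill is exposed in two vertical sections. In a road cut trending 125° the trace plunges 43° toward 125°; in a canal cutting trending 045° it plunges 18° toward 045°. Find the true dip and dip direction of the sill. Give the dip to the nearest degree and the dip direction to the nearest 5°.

Each apparent-dip line lies in the plane. As unit vectors (x east, y north, z up), v₁ plunges 43°→125° and v₂ plunges 18°→045°.
Cross product v₁ × v₂ gives the pole to the plane: n ∝ (0.588, -0.274, 0.685).
Dip δ = arctan(|n_h|/n_z) = arctan(0.649/0.685) = 43.4°.
Dip direction = azimuth of (n_x, n_y) = atan2(0.588, -0.274) = 115°.

true dip 43°, dip direction 115°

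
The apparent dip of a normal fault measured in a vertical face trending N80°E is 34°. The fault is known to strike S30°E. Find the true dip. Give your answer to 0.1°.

β = acute angle between strike S30°E and section N80°E = 70°.
tan(true dip) = tan 34° / sin 70° = 0.7178
δ = arctan(0.7178) = 35.67°

35.7°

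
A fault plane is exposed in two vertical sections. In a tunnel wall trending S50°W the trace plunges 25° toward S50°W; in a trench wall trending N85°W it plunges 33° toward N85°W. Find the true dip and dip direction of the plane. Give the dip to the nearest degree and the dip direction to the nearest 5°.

true dip 33°, dip direction 275°

Represent each trace as a vector plunging at its apparent dip toward its trend (east-north-up frame): v₁ = (-0.694, -0.583, -0.423), v₂ = (-0.835, 0.073, -0.545).
Cross product v₁ × v₂ gives the pole to the plane: n ∝ (-0.348, 0.025, 0.537).
True dip = arccos(n_z / |n|) = arccos(0.8386) = 33.0°.
The horizontal component of n points toward azimuth atan2(n_x, n_y) = 274°, the dip direction.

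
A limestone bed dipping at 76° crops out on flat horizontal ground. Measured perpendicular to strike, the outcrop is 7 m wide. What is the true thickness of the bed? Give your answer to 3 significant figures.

6.79 m

True thickness t = w · sin(dip) = 7 × sin 76°
t = 7 × 0.9703 = 6.792 m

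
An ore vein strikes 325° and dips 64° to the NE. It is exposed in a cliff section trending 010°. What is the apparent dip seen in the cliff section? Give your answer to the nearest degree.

55°

The section lies 45° from the strike.
tan(apparent dip) = tan 64° · sin 45° = 1.4498
α = arctan(1.4498) = 55.40°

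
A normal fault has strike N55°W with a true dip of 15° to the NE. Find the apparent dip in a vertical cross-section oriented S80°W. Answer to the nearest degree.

11°

The section lies 45° from the strike.
tan(apparent dip) = tan 15° · sin 45° = 0.1895
apparent dip = arctan 0.1895 = 10.73°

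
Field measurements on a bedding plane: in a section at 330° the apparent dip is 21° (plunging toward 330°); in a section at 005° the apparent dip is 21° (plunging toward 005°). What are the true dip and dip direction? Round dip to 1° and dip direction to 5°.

The two traces are lines in the plane: v₁ = (sin 330°·cos 21°, cos 330°·cos 21°, −sin 21°), v₂ = (sin 5°·cos 21°, cos 5°·cos 21°, −sin 21°).
The plane normal is n = v₁ × v₂ ∝ (-0.044, 0.196, 0.500).
tan δ = √(n_x²+n_y²)/n_z = 0.201/0.500, so δ = 21.9°.
Dip direction = atan2(-0.044, 0.196) = 348° (azimuth of n's horizontal projection).

true dip 22°, dip direction 350°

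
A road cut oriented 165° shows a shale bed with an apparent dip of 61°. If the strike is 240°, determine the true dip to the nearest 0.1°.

β = acute angle between strike 240° and section 165° = 75°.
tan δ = tan α / sin β = tan 61° / sin 75° = 1.8040 / 0.9659 = 1.8677
δ = arctan(1.8677) = 61.83°

61.8°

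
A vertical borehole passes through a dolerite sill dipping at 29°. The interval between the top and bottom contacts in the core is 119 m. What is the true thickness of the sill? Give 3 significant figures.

104 m

True thickness t = h · cos(dip) = 119 × cos 29°
t = 119 × 0.8746 = 104.080 m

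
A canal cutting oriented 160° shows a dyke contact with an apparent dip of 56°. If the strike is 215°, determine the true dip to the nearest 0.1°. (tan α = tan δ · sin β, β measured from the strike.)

The section is 55° from the strike.
tan δ = tan α / sin β = tan 56° / sin 55° = 1.4826 / 0.8192 = 1.8099
true dip = arctan 1.8099 = 61.08°

61.1°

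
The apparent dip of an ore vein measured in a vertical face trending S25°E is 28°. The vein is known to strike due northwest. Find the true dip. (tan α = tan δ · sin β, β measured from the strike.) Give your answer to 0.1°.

57.2°

The section is 20° from the strike.
tan δ = tan α / sin β = tan 28° / sin 20° = 0.5317 / 0.3420 = 1.5546
δ = arctan(1.5546) = 57.25°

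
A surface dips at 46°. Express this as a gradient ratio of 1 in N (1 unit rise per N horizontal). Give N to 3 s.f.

1 : N means tan θ = 1/N, so N = 1/tan 46° = 1/1.0355

1 in 0.966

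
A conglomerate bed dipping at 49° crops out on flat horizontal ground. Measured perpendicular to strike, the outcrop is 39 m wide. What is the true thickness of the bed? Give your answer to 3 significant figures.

True thickness t = w · sin(dip) = 39 × sin 49°
t = 39 × 0.7547 = 29.434 m

29.4 m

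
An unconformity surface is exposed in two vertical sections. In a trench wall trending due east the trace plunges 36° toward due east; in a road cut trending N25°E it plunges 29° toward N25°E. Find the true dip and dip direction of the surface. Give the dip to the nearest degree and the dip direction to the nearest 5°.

Each apparent-dip line lies in the plane. As unit vectors (x east, y north, z up), v₁ plunges 36°→due east and v₂ plunges 29°→N25°E.
n = v₁ × v₂ = (0.466, 0.175, 0.641) (taken with n_z > 0).
True dip = arccos(n_z / |n|) = arccos(0.7900) = 37.8°.
The horizontal component of n points toward azimuth atan2(n_x, n_y) = 69°, the dip direction.

true dip 38°, dip direction 070°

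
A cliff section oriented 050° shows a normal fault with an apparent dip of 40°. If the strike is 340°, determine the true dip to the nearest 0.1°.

β = acute angle between strike 340° and section 050° = 70°.
tan(true dip) = tan 40° / sin 70° = 0.8930
δ = arctan(0.8930) = 41.76°

41.8°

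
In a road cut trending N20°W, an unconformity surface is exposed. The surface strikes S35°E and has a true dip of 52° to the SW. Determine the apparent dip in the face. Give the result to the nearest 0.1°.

18.3°

The section lies 15° from the strike.
tan α = tan 52° × sin 15° = 1.2799 × 0.2588 = 0.3313
apparent dip = arctan 0.3313 = 18.33°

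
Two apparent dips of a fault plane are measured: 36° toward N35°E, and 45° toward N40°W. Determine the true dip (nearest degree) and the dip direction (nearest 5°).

true dip 48°, dip direction 345°

Each apparent-dip line lies in the plane. As unit vectors (x east, y north, z up), v₁ plunges 36°→N35°E and v₂ plunges 45°→N40°W.
n = v₁ × v₂ = (-0.150, 0.595, 0.553) (taken with n_z > 0).
tan δ = √(n_x²+n_y²)/n_z = 0.614/0.553, so δ = 48.0°.
Dip direction = atan2(-0.150, 0.595) = 346° (azimuth of n's horizontal projection).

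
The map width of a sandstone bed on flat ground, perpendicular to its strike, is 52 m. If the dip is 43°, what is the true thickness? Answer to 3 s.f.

True thickness t = w · sin(dip) = 52 × sin 43°
t = 52 × 0.6820 = 35.464 m

35.5 m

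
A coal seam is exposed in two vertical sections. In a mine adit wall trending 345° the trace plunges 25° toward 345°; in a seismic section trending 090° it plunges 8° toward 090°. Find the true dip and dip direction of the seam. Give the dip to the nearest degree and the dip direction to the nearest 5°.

true dip 28°, dip direction 015°

The two traces are lines in the plane: v₁ = (sin 345°·cos 25°, cos 345°·cos 25°, −sin 25°), v₂ = (sin 90°·cos 8°, cos 90°·cos 8°, −sin 8°).
n = v₁ × v₂ = (0.122, 0.451, 0.867) (taken with n_z > 0).
tan δ = √(n_x²+n_y²)/n_z = 0.467/0.867, so δ = 28.3°.
Dip direction = azimuth of (n_x, n_y) = atan2(0.122, 0.451) = 15°.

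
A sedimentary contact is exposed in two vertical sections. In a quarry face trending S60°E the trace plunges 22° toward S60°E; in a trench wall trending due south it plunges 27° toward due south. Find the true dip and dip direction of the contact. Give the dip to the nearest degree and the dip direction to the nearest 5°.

true dip 28°, dip direction 160°

Each apparent-dip line lies in the plane. As unit vectors (x east, y north, z up), v₁ plunges 22°→S60°E and v₂ plunges 27°→due south.
Cross product v₁ × v₂ gives the pole to the plane: n ∝ (0.123, -0.365, 0.715).
tan δ = √(n_x²+n_y²)/n_z = 0.385/0.715, so δ = 28.3°.
Dip direction = azimuth of (n_x, n_y) = atan2(0.123, -0.365) = 161°.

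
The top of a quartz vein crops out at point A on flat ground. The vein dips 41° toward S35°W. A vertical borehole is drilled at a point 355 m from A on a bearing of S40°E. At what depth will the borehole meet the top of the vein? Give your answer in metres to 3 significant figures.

79.9 m

The hole lies 75° from the dip direction, so the down-dip offset is 355 × cos 75° = 91.88 m.
Depth = down-dip offset × tan(dip) = 91.88 × tan 41° = 91.88 × 0.8693
Depth = 79.87 m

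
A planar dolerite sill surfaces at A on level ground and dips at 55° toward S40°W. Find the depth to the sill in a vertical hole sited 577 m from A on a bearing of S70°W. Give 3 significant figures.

714 m

The hole lies 30° from the dip direction, so the down-dip offset is 577 × cos 30° = 499.70 m.
Depth = down-dip offset × tan(dip) = 499.70 × tan 55° = 499.70 × 1.4281
Depth = 713.64 m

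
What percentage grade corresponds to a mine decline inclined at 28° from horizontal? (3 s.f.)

53.2%

grade % = 100 × tan 28° = 100 × 0.5317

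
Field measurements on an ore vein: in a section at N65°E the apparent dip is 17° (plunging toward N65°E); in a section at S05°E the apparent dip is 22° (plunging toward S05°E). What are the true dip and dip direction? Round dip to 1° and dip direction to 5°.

true dip 32°, dip direction 125°

The two traces are lines in the plane: v₁ = (sin 65°·cos 17°, cos 65°·cos 17°, −sin 17°), v₂ = (sin 175°·cos 22°, cos 175°·cos 22°, −sin 22°).
The plane normal is n = v₁ × v₂ ∝ (0.421, -0.301, 0.833).
tan δ = √(n_x²+n_y²)/n_z = 0.518/0.833, so δ = 31.9°.
Dip direction = azimuth of (n_x, n_y) = atan2(0.421, -0.301) = 126°.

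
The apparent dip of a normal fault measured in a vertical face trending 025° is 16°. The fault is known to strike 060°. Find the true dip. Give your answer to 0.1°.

β = acute angle between strike 060° and section 025° = 35°.
tan δ = tan α / sin β = tan 16° / sin 35° = 0.2867 / 0.5736 = 0.4999
true dip = arctan 0.4999 = 26.56°

26.6°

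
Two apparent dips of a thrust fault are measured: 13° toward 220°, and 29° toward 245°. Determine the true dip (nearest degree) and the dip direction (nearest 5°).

true dip 40°, dip direction 295°

Each apparent-dip line lies in the plane. As unit vectors (x east, y north, z up), v₁ plunges 13°→220° and v₂ plunges 29°→245°.
Cross product v₁ × v₂ gives the pole to the plane: n ∝ (-0.279, 0.125, 0.360).
Dip δ = arctan(|n_h|/n_z) = arctan(0.306/0.360) = 40.3°.
Dip direction = azimuth of (n_x, n_y) = atan2(-0.279, 0.125) = 294°.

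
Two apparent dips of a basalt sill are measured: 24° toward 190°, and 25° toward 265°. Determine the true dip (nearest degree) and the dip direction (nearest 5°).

Represent each trace as a vector plunging at its apparent dip toward its trend (east-north-up frame): v₁ = (-0.159, -0.900, -0.407), v₂ = (-0.903, -0.079, -0.423).
The plane normal is n = v₁ × v₂ ∝ (-0.348, -0.300, 0.800).
True dip = arccos(n_z / |n|) = arccos(0.8670) = 29.9°.
The horizontal component of n points toward azimuth atan2(n_x, n_y) = 229°, the dip direction.

true dip 30°, dip direction 230°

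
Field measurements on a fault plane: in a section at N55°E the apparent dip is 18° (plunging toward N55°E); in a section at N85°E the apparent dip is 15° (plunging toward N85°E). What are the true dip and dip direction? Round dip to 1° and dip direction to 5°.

true dip 18°, dip direction 050°

Each apparent-dip line lies in the plane. As unit vectors (x east, y north, z up), v₁ plunges 18°→N55°E and v₂ plunges 15°→N85°E.
n = v₁ × v₂ = (0.115, 0.096, 0.459) (taken with n_z > 0).
True dip = arccos(n_z / |n|) = arccos(0.9507) = 18.1°.
Dip direction = atan2(0.115, 0.096) = 50° (azimuth of n's horizontal projection).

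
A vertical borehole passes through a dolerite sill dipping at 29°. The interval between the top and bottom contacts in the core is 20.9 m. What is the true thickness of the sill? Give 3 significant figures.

18.3 m

True thickness t = h · cos(dip) = 20.9 × cos 29°
t = 20.9 × 0.8746 = 18.280 m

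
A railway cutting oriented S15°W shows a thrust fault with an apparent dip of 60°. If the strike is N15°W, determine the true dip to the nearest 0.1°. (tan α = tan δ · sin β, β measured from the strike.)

73.9°

β = acute angle between strike N15°W and section S15°W = 30°.
tan δ = tan α / sin β = tan 60° / sin 30° = 1.7321 / 0.5000 = 3.4641
true dip = arctan 3.4641 = 73.90°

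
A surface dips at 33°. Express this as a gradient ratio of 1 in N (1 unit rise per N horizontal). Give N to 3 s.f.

1 in 1.54

1 : N means tan θ = 1/N, so N = 1/tan 33° = 1/0.6494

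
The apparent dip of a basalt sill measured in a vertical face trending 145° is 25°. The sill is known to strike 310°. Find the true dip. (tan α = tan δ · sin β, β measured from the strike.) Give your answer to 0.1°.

61.0°

β = acute angle between strike 310° and section 145° = 15°.
tan(true dip) = tan 25° / sin 15° = 1.8017
δ = arctan(1.8017) = 60.97°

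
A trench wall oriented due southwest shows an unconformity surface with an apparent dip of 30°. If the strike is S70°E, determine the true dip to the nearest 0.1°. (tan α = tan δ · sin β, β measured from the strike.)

β = acute angle between strike S70°E and section due southwest = 65°.
tan(true dip) = tan 30° / sin 65° = 0.6370
δ = arctan(0.6370) = 32.50°

32.5°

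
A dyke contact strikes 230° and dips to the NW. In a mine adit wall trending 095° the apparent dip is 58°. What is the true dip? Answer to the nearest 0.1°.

66.2°

The section is 45° from the strike.
tan δ = tan α / sin β = tan 58° / sin 45° = 1.6003 / 0.7071 = 2.2632
δ = arctan(2.2632) = 66.16°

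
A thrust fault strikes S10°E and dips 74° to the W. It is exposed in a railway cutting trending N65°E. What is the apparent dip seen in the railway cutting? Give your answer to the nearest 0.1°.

73.5°

The section lies 75° from the strike.
tan α = tan 74° × sin 75° = 3.4874 × 0.9659 = 3.3686
apparent dip = arctan 3.3686 = 73.47°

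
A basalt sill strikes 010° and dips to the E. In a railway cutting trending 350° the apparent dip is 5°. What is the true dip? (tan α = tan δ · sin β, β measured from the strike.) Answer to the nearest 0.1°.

The section is 20° from the strike.
tan(true dip) = tan 5° / sin 20° = 0.2558
δ = arctan(0.2558) = 14.35°

14.3°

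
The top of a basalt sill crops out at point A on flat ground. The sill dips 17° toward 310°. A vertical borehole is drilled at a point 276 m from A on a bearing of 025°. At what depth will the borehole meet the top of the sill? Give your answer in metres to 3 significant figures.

The hole lies 75° from the dip direction, so the down-dip offset is 276 × cos 75° = 71.43 m.
Depth = down-dip offset × tan(dip) = 71.43 × tan 17° = 71.43 × 0.3057
Depth = 21.84 m

21.8 m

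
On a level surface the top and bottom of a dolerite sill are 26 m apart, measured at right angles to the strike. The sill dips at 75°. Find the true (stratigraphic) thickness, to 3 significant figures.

25.1 m

True thickness t = w · sin(dip) = 26 × sin 75°
t = 26 × 0.9659 = 25.114 m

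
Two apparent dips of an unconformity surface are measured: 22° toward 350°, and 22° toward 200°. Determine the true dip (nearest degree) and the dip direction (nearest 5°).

true dip 57°, dip direction 275°

The two traces are lines in the plane: v₁ = (sin 350°·cos 22°, cos 350°·cos 22°, −sin 22°), v₂ = (sin 200°·cos 22°, cos 200°·cos 22°, −sin 22°).
Cross product v₁ × v₂ gives the pole to the plane: n ∝ (-0.668, 0.058, 0.430).
True dip = arccos(n_z / |n|) = arccos(0.5394) = 57.4°.
The horizontal component of n points toward azimuth atan2(n_x, n_y) = 275°, the dip direction.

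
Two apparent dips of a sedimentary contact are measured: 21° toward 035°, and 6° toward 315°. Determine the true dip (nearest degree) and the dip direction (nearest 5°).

Each apparent-dip line lies in the plane. As unit vectors (x east, y north, z up), v₁ plunges 21°→035° and v₂ plunges 6°→315°.
n = v₁ × v₂ = (0.172, 0.308, 0.914) (taken with n_z > 0).
Dip δ = arctan(|n_h|/n_z) = arctan(0.353/0.914) = 21.1°.
Dip direction = atan2(0.172, 0.308) = 29° (azimuth of n's horizontal projection).

true dip 21°, dip direction 030°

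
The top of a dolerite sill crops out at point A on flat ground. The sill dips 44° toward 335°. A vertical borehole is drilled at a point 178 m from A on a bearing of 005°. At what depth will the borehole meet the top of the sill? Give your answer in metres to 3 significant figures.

149 m

The hole lies 30° from the dip direction, so the down-dip offset is 178 × cos 30° = 154.15 m.
Depth = down-dip offset × tan(dip) = 154.15 × tan 44° = 154.15 × 0.9657
Depth = 148.86 m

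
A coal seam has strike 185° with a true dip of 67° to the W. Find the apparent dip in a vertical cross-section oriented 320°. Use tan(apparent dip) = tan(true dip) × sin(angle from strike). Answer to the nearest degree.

59°

The section lies 45° from the strike.
tan α = tan 67° × sin 45° = 2.3559 × 0.7071 = 1.6658
apparent dip = arctan 1.6658 = 59.02°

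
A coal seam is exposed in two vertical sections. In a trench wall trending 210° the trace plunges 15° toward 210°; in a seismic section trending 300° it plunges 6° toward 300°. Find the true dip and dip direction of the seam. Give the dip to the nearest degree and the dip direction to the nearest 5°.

Represent each trace as a vector plunging at its apparent dip toward its trend (east-north-up frame): v₁ = (-0.483, -0.837, -0.259), v₂ = (-0.861, 0.497, -0.105).
The plane normal is n = v₁ × v₂ ∝ (-0.216, -0.172, 0.961).
True dip = arccos(n_z / |n|) = arccos(0.9610) = 16.1°.
Dip direction = azimuth of (n_x, n_y) = atan2(-0.216, -0.172) = 231°.

true dip 16°, dip direction 230°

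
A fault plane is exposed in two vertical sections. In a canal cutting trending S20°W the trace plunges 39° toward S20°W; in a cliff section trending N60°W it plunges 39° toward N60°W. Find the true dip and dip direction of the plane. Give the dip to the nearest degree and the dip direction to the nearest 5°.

Represent each trace as a vector plunging at its apparent dip toward its trend (east-north-up frame): v₁ = (-0.266, -0.730, -0.629), v₂ = (-0.673, 0.389, -0.629).
Cross product v₁ × v₂ gives the pole to the plane: n ∝ (-0.704, -0.256, 0.595).
Dip δ = arctan(|n_h|/n_z) = arctan(0.749/0.595) = 51.6°.
The horizontal component of n points toward azimuth atan2(n_x, n_y) = 250°, the dip direction.

true dip 52°, dip direction 250°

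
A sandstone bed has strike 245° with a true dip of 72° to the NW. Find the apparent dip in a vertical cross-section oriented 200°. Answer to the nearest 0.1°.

The section lies 45° from the strike.
tan(apparent dip) = tan 72° · sin 45° = 2.1763
α = arctan(2.1763) = 65.32°

65.3°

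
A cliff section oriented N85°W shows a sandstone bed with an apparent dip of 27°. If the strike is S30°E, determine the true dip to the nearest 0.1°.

The section is 55° from the strike.
tan δ = tan α / sin β = tan 27° / sin 55° = 0.5095 / 0.8192 = 0.6220
true dip = arctan 0.6220 = 31.88°

31.9°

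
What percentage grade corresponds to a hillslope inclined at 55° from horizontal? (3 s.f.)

143%

grade % = 100 × tan 55° = 100 × 1.4281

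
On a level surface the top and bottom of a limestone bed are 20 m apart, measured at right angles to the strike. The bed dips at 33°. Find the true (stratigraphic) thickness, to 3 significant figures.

10.9 m

True thickness t = w · sin(dip) = 20 × sin 33°
t = 20 × 0.5446 = 10.893 m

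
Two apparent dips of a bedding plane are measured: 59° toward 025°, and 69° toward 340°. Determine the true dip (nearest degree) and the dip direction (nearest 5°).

The two traces are lines in the plane: v₁ = (sin 25°·cos 59°, cos 25°·cos 59°, −sin 59°), v₂ = (sin 340°·cos 69°, cos 340°·cos 69°, −sin 69°).
The plane normal is n = v₁ × v₂ ∝ (-0.147, 0.308, 0.131).
Dip δ = arctan(|n_h|/n_z) = arctan(0.342/0.131) = 69.1°.
Dip direction = atan2(-0.147, 0.308) = 334° (azimuth of n's horizontal projection).

true dip 69°, dip direction 335°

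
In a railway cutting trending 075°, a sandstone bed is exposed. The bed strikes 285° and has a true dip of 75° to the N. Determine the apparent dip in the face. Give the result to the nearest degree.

62°

The strike is 285° and the section trends 075°; the acute angle between them is β = 30°.
tan α = tan 75° × sin 30° = 3.7321 × 0.5000 = 1.8660
α = arctan(1.8660) = 61.81°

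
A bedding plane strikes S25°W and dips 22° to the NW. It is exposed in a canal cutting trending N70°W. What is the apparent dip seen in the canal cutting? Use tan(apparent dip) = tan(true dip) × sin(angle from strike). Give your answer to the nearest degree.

Angle between strike (S25°W) and section (N70°W): β = 85°.
tan α = tan 22° × sin 85° = 0.4040 × 0.9962 = 0.4025
α = arctan(0.4025) = 21.92°

22°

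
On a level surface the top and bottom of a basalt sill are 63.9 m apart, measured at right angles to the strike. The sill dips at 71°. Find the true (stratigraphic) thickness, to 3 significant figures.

60.4 m

True thickness t = w · sin(dip) = 63.9 × sin 71°
t = 63.9 × 0.9455 = 60.419 m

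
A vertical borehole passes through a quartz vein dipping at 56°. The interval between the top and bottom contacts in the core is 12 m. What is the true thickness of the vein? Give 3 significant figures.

6.71 m

True thickness t = h · cos(dip) = 12 × cos 56°
t = 12 × 0.5592 = 6.710 m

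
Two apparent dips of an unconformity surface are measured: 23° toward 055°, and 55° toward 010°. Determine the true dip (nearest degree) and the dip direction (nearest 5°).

Represent each trace as a vector plunging at its apparent dip toward its trend (east-north-up frame): v₁ = (0.754, 0.528, -0.391), v₂ = (0.100, 0.565, -0.819).
The plane normal is n = v₁ × v₂ ∝ (-0.212, 0.579, 0.373).
tan δ = √(n_x²+n_y²)/n_z = 0.616/0.373, so δ = 58.8°.
The horizontal component of n points toward azimuth atan2(n_x, n_y) = 340°, the dip direction.

true dip 59°, dip direction 340°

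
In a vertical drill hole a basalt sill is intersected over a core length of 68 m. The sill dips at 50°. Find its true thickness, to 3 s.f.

43.7 m

True thickness t = h · cos(dip) = 68 × cos 50°
t = 68 × 0.6428 = 43.710 m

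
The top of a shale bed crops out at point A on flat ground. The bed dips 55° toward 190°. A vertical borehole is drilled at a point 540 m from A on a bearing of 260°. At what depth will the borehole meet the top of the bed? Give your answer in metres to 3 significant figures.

The hole lies 70° from the dip direction, so the down-dip offset is 540 × cos 70° = 184.69 m.
Depth = down-dip offset × tan(dip) = 184.69 × tan 55° = 184.69 × 1.4281
Depth = 263.77 m

264 m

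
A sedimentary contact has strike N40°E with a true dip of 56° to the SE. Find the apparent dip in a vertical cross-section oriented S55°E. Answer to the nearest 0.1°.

Angle between strike (N40°E) and section (S55°E): β = 85°.
tan(apparent dip) = tan 56° · sin 85° = 1.4769
apparent dip = arctan 1.4769 = 55.90°

55.9°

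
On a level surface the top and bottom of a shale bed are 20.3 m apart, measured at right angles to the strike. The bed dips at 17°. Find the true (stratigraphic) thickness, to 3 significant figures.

5.94 m

True thickness t = w · sin(dip) = 20.3 × sin 17°
t = 20.3 × 0.2924 = 5.935 m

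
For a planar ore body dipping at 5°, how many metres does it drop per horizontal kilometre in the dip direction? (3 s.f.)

drop per km = 1000 × tan 5° = 1000 × 0.0875

87.5 m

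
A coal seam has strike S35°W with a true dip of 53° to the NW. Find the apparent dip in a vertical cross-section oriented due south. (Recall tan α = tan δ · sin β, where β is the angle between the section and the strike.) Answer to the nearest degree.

37°

The section lies 35° from the strike.
tan(apparent dip) = tan 53° · sin 35° = 0.7612
apparent dip = arctan 0.7612 = 37.28°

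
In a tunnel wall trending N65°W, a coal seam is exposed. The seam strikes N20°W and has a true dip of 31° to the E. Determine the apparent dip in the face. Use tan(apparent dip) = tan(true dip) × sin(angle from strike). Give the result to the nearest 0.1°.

23.0°

Angle between strike (N20°W) and section (N65°W): β = 45°.
tan α = tan 31° × sin 45° = 0.6009 × 0.7071 = 0.4249
apparent dip = arctan 0.4249 = 23.02°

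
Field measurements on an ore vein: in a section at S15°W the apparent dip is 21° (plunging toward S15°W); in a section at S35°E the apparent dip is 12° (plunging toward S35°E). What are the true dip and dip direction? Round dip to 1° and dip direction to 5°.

Represent each trace as a vector plunging at its apparent dip toward its trend (east-north-up frame): v₁ = (-0.242, -0.902, -0.358), v₂ = (0.561, -0.801, -0.208).
Cross product v₁ × v₂ gives the pole to the plane: n ∝ (-0.100, -0.251, 0.700).
Dip δ = arctan(|n_h|/n_z) = arctan(0.270/0.700) = 21.1°.
The horizontal component of n points toward azimuth atan2(n_x, n_y) = 202°, the dip direction.

true dip 21°, dip direction 200°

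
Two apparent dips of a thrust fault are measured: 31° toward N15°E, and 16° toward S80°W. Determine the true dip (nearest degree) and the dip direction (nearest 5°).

true dip 40°, dip direction 330°

The two traces are lines in the plane: v₁ = (sin 15°·cos 31°, cos 15°·cos 31°, −sin 31°), v₂ = (sin 260°·cos 16°, cos 260°·cos 16°, −sin 16°).
Cross product v₁ × v₂ gives the pole to the plane: n ∝ (-0.314, 0.549, 0.747).
tan δ = √(n_x²+n_y²)/n_z = 0.632/0.747, so δ = 40.3°.
The horizontal component of n points toward azimuth atan2(n_x, n_y) = 330°, the dip direction.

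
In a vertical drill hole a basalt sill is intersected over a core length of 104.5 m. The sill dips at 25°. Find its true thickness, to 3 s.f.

94.7 m

True thickness t = h · cos(dip) = 104.5 × cos 25°
t = 104.5 × 0.9063 = 94.709 m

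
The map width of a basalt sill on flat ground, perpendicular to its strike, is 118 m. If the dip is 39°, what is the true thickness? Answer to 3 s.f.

True thickness t = w · sin(dip) = 118 × sin 39°
t = 118 × 0.6293 = 74.260 m

74.3 m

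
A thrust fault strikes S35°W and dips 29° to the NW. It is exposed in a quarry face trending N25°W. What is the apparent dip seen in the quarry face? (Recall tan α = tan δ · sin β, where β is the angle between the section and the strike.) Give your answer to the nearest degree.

The strike is S35°W and the section trends N25°W; the acute angle between them is β = 60°.
tan α = tan 29° × sin 60° = 0.5543 × 0.8660 = 0.4800
apparent dip = arctan 0.4800 = 25.64°

26°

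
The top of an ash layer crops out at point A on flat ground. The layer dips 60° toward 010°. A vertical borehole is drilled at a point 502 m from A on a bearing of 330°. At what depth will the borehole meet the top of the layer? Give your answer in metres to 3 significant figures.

The hole lies 40° from the dip direction, so the down-dip offset is 502 × cos 40° = 384.55 m.
Depth = down-dip offset × tan(dip) = 384.55 × tan 60° = 384.55 × 1.7321
Depth = 666.07 m

666 m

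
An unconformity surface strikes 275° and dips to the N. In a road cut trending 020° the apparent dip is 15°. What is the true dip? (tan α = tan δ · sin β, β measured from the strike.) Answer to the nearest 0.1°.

The section is 75° from the strike.
tan(true dip) = tan 15° / sin 75° = 0.2774
δ = arctan(0.2774) = 15.50°

15.5°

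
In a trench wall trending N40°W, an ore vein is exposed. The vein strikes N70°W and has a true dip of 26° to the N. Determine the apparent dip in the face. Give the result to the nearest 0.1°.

13.7°

The section lies 30° from the strike.
tan α = tan 26° × sin 30° = 0.4877 × 0.5000 = 0.2439
α = arctan(0.2439) = 13.71°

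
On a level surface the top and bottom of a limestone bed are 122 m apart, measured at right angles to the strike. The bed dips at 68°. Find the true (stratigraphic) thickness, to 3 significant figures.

True thickness t = w · sin(dip) = 122 × sin 68°
t = 122 × 0.9272 = 113.116 m

113 m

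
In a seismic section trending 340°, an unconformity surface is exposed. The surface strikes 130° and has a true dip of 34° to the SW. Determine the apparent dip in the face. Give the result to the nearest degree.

Angle between strike (130°) and section (340°): β = 30°.
tan α = tan 34° × sin 30° = 0.6745 × 0.5000 = 0.3373
α = arctan(0.3373) = 18.64°

19°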